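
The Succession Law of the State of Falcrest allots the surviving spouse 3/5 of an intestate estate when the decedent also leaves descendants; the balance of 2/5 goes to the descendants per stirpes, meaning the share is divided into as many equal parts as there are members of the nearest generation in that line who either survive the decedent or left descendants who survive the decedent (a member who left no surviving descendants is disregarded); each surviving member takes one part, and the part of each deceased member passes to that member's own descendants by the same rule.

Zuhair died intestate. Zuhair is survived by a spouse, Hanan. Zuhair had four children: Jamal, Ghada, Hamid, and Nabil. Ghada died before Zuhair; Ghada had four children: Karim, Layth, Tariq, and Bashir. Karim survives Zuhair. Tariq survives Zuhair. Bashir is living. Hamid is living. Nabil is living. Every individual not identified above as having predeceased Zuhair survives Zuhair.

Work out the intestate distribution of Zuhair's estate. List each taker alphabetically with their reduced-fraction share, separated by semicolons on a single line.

Bashir 1/40; Hamid 1/10; Hanan 3/5; Jamal 1/10; Karim 1/40; Layth 1/40; Nabil 1/10; Tariq 1/40

Hanan, as surviving spouse, takes 3/5.
The remaining 2/5 passes to Zuhair's descendants per stirpes.
The 2/5 is divided into 4 equal shares of 1/10 among Jamal, Ghada, Hamid, Nabil.
Jamal is living and takes 1/10.
Ghada predeceased; the 1/10 allotted to Ghada's branch passes to Ghada's issue by representation.
The 1/10 is divided into 4 equal shares of 1/40 among Karim, Layth, Tariq, Bashir.
Karim is living and takes 1/40.
Layth is living and takes 1/40.
Tariq is living and takes 1/40.
Bashir is living and takes 1/40.
Hamid is living and takes 1/10.
Nabil is living and takes 1/10.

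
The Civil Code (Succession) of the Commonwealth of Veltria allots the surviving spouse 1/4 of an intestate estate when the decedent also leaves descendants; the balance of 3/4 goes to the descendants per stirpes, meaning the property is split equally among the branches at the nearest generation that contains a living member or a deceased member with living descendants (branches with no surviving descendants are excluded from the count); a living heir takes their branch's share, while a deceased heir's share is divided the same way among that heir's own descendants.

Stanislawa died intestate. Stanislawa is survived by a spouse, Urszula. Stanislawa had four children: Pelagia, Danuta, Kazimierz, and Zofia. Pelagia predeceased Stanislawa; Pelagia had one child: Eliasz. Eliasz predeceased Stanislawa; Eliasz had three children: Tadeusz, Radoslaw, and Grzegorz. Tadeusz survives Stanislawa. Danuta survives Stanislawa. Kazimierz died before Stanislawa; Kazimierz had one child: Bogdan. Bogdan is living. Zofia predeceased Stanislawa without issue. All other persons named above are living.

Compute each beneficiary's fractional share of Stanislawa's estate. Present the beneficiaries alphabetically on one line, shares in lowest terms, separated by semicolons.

Bogdan 1/4; Danuta 1/4; Grzegorz 1/12; Radoslaw 1/12; Tadeusz 1/12; Urszula 1/4

Urszula, as surviving spouse, takes 1/4.
The remaining 3/4 passes to Stanislawa's descendants per stirpes.
Zofia left no surviving issue, so that branch lapses and is disregarded.
The 3/4 is divided into 3 equal shares of 1/4 among Pelagia, Danuta, Kazimierz.
Pelagia predeceased; the 1/4 allotted to Pelagia's branch passes to Pelagia's issue by representation.
Eliasz's line is the sole branch at this level, so the full 1/4 passes to Eliasz's issue by representation.
The 1/4 is divided into 3 equal shares of 1/12 among Tadeusz, Radoslaw, Grzegorz.
Tadeusz is living and takes 1/12.
Radoslaw is living and takes 1/12.
Grzegorz is living and takes 1/12.
Danuta is living and takes 1/4.
Kazimierz predeceased; the 1/4 allotted to Kazimierz's branch passes to Kazimierz's issue by representation.
Bogdan is the sole taker at this level and receives the full 1/4.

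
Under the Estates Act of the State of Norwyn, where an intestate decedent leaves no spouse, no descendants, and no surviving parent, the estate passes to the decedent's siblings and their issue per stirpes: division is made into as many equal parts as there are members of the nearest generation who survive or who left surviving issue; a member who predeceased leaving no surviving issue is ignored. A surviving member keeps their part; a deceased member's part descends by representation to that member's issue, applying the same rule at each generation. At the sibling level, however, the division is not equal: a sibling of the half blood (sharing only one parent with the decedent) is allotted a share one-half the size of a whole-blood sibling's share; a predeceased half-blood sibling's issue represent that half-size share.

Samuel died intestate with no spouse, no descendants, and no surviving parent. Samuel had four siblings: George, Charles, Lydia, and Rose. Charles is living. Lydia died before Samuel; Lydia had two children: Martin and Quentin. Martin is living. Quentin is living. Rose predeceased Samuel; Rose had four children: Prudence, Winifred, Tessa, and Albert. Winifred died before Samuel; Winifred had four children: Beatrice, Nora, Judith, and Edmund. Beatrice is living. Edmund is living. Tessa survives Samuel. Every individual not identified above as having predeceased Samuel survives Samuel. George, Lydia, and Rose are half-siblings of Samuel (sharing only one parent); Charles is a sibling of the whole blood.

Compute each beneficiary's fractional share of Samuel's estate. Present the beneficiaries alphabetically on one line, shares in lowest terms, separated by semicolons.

No spouse, descendants, or parent survives, so the estate passes to Samuel's siblings per stirpes.
Half-blood siblings count for one-half the weight of whole-blood siblings at the initial division.
Dividing 1 in proportion to weights (total weight 5/2): George (weight 1/2) → 1/5; Charles (weight 1) → 2/5; Lydia (weight 1/2) → 1/5; Rose (weight 1/2) → 1/5.
George is living and takes 1/5.
Charles is living and takes 2/5.
Lydia predeceased; the 1/5 allotted to Lydia's branch passes to Lydia's issue by representation.
The 1/5 is divided into 2 equal shares of 1/10 among Martin, Quentin.
Martin is living and takes 1/10.
Quentin is living and takes 1/10.
Rose predeceased; the 1/5 allotted to Rose's branch passes to Rose's issue by representation.
The 1/5 is divided into 4 equal shares of 1/20 among Prudence, Winifred, Tessa, Albert.
Prudence is living and takes 1/20.
Winifred predeceased; the 1/20 allotted to Winifred's branch passes to Winifred's issue by representation.
The 1/20 is divided into 4 equal shares of 1/80 among Beatrice, Nora, Judith, Edmund.
Beatrice is living and takes 1/80.
Nora is living and takes 1/80.
Judith is living and takes 1/80.
Edmund is living and takes 1/80.
Tessa is living and takes 1/20.
Albert is living and takes 1/20.

Albert 1/20; Beatrice 1/80; Charles 2/5; Edmund 1/80; George 1/5; Judith 1/80; Martin 1/10; Nora 1/80; Prudence 1/20; Quentin 1/10; Tessa 1/20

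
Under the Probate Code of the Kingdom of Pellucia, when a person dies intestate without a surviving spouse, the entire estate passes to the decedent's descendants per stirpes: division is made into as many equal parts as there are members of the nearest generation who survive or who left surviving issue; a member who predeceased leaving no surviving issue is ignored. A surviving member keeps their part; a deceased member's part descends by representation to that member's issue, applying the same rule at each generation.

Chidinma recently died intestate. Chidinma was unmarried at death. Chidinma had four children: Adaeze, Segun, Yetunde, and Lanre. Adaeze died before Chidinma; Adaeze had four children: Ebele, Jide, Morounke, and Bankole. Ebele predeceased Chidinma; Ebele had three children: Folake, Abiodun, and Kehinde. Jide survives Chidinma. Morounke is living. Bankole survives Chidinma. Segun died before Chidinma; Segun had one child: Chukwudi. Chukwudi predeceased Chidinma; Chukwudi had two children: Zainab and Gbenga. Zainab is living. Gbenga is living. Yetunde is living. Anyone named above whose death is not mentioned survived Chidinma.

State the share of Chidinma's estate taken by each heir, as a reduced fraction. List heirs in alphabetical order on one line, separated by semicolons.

There is no surviving spouse, so the entire estate passes to Chidinma's descendants per stirpes.
The estate is divided into 4 equal shares of 1/4 among Adaeze, Segun, Yetunde, Lanre.
Adaeze predeceased; the 1/4 allotted to Adaeze's branch passes to Adaeze's issue by representation.
The 1/4 is divided into 4 equal shares of 1/16 among Ebele, Jide, Morounke, Bankole.
Ebele predeceased; the 1/16 allotted to Ebele's branch passes to Ebele's issue by representation.
The 1/16 is divided into 3 equal shares of 1/48 among Folake, Abiodun, Kehinde.
Folake is living and takes 1/48.
Abiodun is living and takes 1/48.
Kehinde is living and takes 1/48.
Jide is living and takes 1/16.
Morounke is living and takes 1/16.
Bankole is living and takes 1/16.
Segun predeceased; the 1/4 allotted to Segun's branch passes to Segun's issue by representation.
Chukwudi's line is the sole branch at this level, so the full 1/4 passes to Chukwudi's issue by representation.
The 1/4 is divided into 2 equal shares of 1/8 among Zainab, Gbenga.
Zainab is living and takes 1/8.
Gbenga is living and takes 1/8.
Yetunde is living and takes 1/4.
Lanre is living and takes 1/4.

Abiodun 1/48; Bankole 1/16; Folake 1/48; Gbenga 1/8; Jide 1/16; Kehinde 1/48; Lanre 1/4; Morounke 1/16; Yetunde 1/4; Zainab 1/8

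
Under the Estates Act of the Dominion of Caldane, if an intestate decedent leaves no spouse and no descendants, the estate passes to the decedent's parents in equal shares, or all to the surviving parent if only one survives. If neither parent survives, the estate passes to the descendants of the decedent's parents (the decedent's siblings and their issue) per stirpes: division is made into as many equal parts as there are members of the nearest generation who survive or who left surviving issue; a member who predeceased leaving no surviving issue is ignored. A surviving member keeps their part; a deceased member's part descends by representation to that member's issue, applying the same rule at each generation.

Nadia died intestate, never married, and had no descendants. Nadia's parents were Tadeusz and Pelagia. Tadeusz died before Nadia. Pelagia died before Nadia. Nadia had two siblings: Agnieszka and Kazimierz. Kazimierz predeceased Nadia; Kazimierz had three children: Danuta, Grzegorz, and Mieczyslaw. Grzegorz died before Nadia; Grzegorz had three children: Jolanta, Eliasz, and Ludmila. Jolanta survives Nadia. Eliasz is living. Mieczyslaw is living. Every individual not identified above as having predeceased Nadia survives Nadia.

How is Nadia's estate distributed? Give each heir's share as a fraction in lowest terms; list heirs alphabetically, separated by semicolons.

Agnieszka 1/2; Danuta 1/6; Eliasz 1/18; Jolanta 1/18; Ludmila 1/18; Mieczyslaw 1/6

Neither parent survives and there are no descendants, so the estate passes to Nadia's siblings and their issue per stirpes.
The estate is divided into 2 equal shares of 1/2 among Agnieszka, Kazimierz.
Agnieszka is living and takes 1/2.
Kazimierz predeceased; the 1/2 allotted to Kazimierz's branch passes to Kazimierz's issue by representation.
The 1/2 is divided into 3 equal shares of 1/6 among Danuta, Grzegorz, Mieczyslaw.
Danuta is living and takes 1/6.
Grzegorz predeceased; the 1/6 allotted to Grzegorz's branch passes to Grzegorz's issue by representation.
The 1/6 is divided into 3 equal shares of 1/18 among Jolanta, Eliasz, Ludmila.
Jolanta is living and takes 1/18.
Eliasz is living and takes 1/18.
Ludmila is living and takes 1/18.
Mieczyslaw is living and takes 1/6.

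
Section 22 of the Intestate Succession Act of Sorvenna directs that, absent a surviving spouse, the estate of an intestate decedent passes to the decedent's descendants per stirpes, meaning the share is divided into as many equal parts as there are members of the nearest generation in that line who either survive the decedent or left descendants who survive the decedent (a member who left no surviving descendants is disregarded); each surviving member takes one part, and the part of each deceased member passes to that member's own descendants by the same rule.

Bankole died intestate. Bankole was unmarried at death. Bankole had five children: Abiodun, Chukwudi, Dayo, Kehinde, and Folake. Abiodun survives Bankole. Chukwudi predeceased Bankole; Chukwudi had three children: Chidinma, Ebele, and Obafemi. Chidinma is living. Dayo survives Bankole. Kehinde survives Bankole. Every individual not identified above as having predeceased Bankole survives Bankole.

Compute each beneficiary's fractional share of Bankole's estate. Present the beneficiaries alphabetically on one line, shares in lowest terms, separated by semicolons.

Abiodun 1/5; Chidinma 1/15; Dayo 1/5; Ebele 1/15; Folake 1/5; Kehinde 1/5; Obafemi 1/15

There is no surviving spouse, so the entire estate passes to Bankole's descendants per stirpes.
The estate is divided into 5 equal shares of 1/5 among Abiodun, Chukwudi, Dayo, Kehinde, Folake.
Abiodun is living and takes 1/5.
Chukwudi predeceased; the 1/5 allotted to Chukwudi's branch passes to Chukwudi's issue by representation.
The 1/5 is divided into 3 equal shares of 1/15 among Chidinma, Ebele, Obafemi.
Chidinma is living and takes 1/15.
Ebele is living and takes 1/15.
Obafemi is living and takes 1/15.
Dayo is living and takes 1/5.
Kehinde is living and takes 1/5.
Folake is living and takes 1/5.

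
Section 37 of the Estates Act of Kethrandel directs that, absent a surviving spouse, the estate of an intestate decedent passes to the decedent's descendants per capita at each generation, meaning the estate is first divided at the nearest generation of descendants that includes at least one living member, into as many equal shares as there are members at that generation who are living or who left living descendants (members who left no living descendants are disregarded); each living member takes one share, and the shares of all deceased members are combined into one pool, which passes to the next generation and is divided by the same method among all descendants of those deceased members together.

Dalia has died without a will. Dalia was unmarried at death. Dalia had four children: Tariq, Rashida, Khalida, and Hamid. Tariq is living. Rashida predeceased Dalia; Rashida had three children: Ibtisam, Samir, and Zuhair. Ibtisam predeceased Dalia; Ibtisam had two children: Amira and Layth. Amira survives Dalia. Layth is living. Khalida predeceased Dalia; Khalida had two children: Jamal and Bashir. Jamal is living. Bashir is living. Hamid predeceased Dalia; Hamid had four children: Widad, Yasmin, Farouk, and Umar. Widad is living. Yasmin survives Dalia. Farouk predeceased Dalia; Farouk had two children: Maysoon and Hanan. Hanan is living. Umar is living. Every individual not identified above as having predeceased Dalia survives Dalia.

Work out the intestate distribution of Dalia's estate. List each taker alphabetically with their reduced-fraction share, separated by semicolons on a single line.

Amira 1/24; Bashir 1/12; Hanan 1/24; Jamal 1/12; Layth 1/24; Maysoon 1/24; Samir 1/12; Tariq 1/4; Umar 1/12; Widad 1/12; Yasmin 1/12; Zuhair 1/12

There is no surviving spouse, so the entire estate passes to Dalia's descendants per capita at each generation.
At generation 1 (Tariq, Rashida, Khalida, Hamid) there are 4 shares of (1)/4 = 1/4 each.
Living: Tariq — each takes 1/4.
Deceased: Rashida, Khalida, and Hamid. Their combined 3/4 is pooled and carried to generation 2.
At generation 2 (Ibtisam, Samir, Zuhair, Jamal, Bashir, Widad, Yasmin, Farouk, Umar) there are 9 shares of (3/4)/9 = 1/12 each.
Living: Samir, Zuhair, Jamal, Bashir, Widad, Yasmin, and Umar — each takes 1/12.
Deceased: Ibtisam and Farouk. Their combined 1/6 is pooled and carried to generation 3.
At generation 3 (Amira, Layth, Maysoon, Hanan) there are 4 shares of (1/6)/4 = 1/24 each.
Living: Amira, Layth, Maysoon, and Hanan — each takes 1/24.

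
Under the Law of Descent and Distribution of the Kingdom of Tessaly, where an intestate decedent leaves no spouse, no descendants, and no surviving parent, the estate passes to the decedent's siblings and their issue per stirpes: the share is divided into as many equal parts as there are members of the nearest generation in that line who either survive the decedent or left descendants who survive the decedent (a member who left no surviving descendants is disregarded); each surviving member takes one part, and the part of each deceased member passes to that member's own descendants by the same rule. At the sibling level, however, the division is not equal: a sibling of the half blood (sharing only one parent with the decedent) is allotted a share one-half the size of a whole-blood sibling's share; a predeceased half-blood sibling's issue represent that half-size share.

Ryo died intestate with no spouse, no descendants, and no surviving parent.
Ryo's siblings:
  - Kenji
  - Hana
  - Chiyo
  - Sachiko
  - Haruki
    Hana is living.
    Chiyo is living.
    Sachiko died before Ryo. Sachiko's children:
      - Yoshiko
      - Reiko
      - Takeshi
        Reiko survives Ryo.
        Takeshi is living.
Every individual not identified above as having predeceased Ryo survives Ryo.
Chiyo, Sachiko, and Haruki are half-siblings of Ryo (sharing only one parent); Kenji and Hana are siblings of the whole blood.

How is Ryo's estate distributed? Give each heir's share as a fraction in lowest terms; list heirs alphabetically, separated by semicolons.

No spouse, descendants, or parent survives, so the estate passes to Ryo's siblings per stirpes.
Half-blood siblings count for one-half the weight of whole-blood siblings at the initial division.
Dividing 1 in proportion to weights (total weight 7/2): Kenji (weight 1) → 2/7; Hana (weight 1) → 2/7; Chiyo (weight 1/2) → 1/7; Sachiko (weight 1/2) → 1/7; Haruki (weight 1/2) → 1/7.
Kenji is living and takes 2/7.
Hana is living and takes 2/7.
Chiyo is living and takes 1/7.
Sachiko predeceased; the 1/7 allotted to Sachiko's branch passes to Sachiko's issue by representation.
The 1/7 is divided into 3 equal shares of 1/21 among Yoshiko, Reiko, Takeshi.
Yoshiko is living and takes 1/21.
Reiko is living and takes 1/21.
Takeshi is living and takes 1/21.
Haruki is living and takes 1/7.

Chiyo 1/7; Hana 2/7; Haruki 1/7; Kenji 2/7; Reiko 1/21; Takeshi 1/21; Yoshiko 1/21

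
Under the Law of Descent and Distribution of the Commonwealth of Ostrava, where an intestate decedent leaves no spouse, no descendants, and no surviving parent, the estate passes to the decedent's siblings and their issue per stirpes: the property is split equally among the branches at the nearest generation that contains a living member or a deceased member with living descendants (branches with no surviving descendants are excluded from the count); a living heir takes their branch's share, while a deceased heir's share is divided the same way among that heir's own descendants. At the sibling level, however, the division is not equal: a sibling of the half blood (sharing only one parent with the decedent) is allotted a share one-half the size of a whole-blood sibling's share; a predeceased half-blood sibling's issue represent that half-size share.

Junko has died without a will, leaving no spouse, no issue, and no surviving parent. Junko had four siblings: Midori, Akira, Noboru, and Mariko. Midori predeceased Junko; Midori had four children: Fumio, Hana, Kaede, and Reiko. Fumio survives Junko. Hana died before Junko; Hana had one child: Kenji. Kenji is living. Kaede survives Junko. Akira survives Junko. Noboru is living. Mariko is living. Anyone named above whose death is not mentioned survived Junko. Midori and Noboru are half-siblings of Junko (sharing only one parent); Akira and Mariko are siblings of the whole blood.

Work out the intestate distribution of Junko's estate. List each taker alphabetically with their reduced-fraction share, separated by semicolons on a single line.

Akira 1/3; Fumio 1/24; Kaede 1/24; Kenji 1/24; Mariko 1/3; Noboru 1/6; Reiko 1/24

No spouse, descendants, or parent survives, so the estate passes to Junko's siblings per stirpes.
Half-blood siblings count for one-half the weight of whole-blood siblings at the initial division.
Dividing 1 in proportion to weights (total weight 3): Midori (weight 1/2) → 1/6; Akira (weight 1) → 1/3; Noboru (weight 1/2) → 1/6; Mariko (weight 1) → 1/3.
Midori predeceased; the 1/6 allotted to Midori's branch passes to Midori's issue by representation.
The 1/6 is divided into 4 equal shares of 1/24 among Fumio, Hana, Kaede, Reiko.
Fumio is living and takes 1/24.
Hana predeceased; the 1/24 allotted to Hana's branch passes to Hana's issue by representation.
Kenji is the sole taker at this level and receives the full 1/24.
Kaede is living and takes 1/24.
Reiko is living and takes 1/24.
Akira is living and takes 1/3.
Noboru is living and takes 1/6.
Mariko is living and takes 1/3.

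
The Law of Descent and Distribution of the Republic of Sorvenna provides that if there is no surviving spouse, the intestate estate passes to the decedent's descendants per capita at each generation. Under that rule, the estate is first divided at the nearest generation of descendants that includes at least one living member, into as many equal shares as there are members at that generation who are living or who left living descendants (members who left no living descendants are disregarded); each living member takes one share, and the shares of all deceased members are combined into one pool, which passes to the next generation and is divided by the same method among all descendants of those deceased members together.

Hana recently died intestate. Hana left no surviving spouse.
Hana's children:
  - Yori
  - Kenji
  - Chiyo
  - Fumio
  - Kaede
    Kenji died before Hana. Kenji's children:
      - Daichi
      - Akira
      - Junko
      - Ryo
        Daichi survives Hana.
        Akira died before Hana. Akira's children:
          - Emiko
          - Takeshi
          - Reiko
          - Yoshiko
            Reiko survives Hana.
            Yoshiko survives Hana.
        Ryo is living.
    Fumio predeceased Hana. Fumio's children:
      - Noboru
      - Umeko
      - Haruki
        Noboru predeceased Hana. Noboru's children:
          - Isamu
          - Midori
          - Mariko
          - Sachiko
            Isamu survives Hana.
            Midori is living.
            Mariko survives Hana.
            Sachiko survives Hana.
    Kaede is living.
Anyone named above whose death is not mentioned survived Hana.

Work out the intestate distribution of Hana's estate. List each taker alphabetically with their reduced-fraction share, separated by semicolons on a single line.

There is no surviving spouse, so the entire estate passes to Hana's descendants per capita at each generation.
At generation 1 (Yori, Kenji, Chiyo, Fumio, Kaede) there are 5 shares of (1)/5 = 1/5 each.
Living: Yori, Chiyo, and Kaede — each takes 1/5.
Deceased: Kenji and Fumio. Their combined 2/5 is pooled and carried to generation 2.
At generation 2 (Daichi, Akira, Junko, Ryo, Noboru, Umeko, Haruki) there are 7 shares of (2/5)/7 = 2/35 each.
Living: Daichi, Junko, Ryo, Umeko, and Haruki — each takes 2/35.
Deceased: Akira and Noboru. Their combined 4/35 is pooled and carried to generation 3.
At generation 3 (Emiko, Takeshi, Reiko, Yoshiko, Isamu, Midori, Mariko, Sachiko) there are 8 shares of (4/35)/8 = 1/70 each.
Living: Emiko, Takeshi, Reiko, Yoshiko, Isamu, Midori, Mariko, and Sachiko — each takes 1/70.

Chiyo 1/5; Daichi 2/35; Emiko 1/70; Haruki 2/35; Isamu 1/70; Junko 2/35; Kaede 1/5; Mariko 1/70; Midori 1/70; Reiko 1/70; Ryo 2/35; Sachiko 1/70; Takeshi 1/70; Umeko 2/35; Yori 1/5; Yoshiko 1/70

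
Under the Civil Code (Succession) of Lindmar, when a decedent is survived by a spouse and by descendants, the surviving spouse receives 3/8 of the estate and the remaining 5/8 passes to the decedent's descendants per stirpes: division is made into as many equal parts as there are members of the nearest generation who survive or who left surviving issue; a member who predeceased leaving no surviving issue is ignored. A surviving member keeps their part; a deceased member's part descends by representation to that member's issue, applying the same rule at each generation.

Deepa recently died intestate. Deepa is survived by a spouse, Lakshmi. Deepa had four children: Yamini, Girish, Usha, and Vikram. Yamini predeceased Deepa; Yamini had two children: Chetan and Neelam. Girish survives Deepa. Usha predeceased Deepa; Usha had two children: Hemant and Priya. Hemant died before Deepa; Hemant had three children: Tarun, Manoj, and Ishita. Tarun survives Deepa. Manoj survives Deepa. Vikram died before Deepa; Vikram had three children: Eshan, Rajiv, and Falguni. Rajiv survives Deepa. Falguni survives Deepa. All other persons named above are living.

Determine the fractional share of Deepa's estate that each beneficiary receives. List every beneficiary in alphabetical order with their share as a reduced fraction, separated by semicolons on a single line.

Lakshmi, as surviving spouse, takes 3/8.
The remaining 5/8 passes to Deepa's descendants per stirpes.
The 5/8 is divided into 4 equal shares of 5/32 among Yamini, Girish, Usha, Vikram.
Yamini predeceased; the 5/32 allotted to Yamini's branch passes to Yamini's issue by representation.
The 5/32 is divided into 2 equal shares of 5/64 among Chetan, Neelam.
Chetan is living and takes 5/64.
Neelam is living and takes 5/64.
Girish is living and takes 5/32.
Usha predeceased; the 5/32 allotted to Usha's branch passes to Usha's issue by representation.
The 5/32 is divided into 2 equal shares of 5/64 among Hemant, Priya.
Hemant predeceased; the 5/64 allotted to Hemant's branch passes to Hemant's issue by representation.
The 5/64 is divided into 3 equal shares of 5/192 among Tarun, Manoj, Ishita.
Tarun is living and takes 5/192.
Manoj is living and takes 5/192.
Ishita is living and takes 5/192.
Priya is living and takes 5/64.
Vikram predeceased; the 5/32 allotted to Vikram's branch passes to Vikram's issue by representation.
The 5/32 is divided into 3 equal shares of 5/96 among Eshan, Rajiv, Falguni.
Eshan is living and takes 5/96.
Rajiv is living and takes 5/96.
Falguni is living and takes 5/96.

Chetan 5/64; Eshan 5/96; Falguni 5/96; Girish 5/32; Ishita 5/192; Lakshmi 3/8; Manoj 5/192; Neelam 5/64; Priya 5/64; Rajiv 5/96; Tarun 5/192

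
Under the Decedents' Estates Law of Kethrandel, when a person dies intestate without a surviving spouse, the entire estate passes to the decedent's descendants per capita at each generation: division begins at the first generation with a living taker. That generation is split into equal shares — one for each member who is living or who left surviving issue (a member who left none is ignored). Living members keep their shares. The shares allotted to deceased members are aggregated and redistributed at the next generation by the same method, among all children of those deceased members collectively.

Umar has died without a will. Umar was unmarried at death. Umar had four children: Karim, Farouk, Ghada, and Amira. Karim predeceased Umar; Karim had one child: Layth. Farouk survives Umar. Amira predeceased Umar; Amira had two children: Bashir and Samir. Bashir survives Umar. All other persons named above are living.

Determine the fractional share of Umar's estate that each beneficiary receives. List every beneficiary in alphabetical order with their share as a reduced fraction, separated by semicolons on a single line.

There is no surviving spouse, so the entire estate passes to Umar's descendants per capita at each generation.
At generation 1 (Karim, Farouk, Ghada, Amira) there are 4 shares of (1)/4 = 1/4 each.
Living: Farouk and Ghada — each takes 1/4.
Deceased: Karim and Amira. Their combined 1/2 is pooled and carried to generation 2.
At generation 2 (Layth, Bashir, Samir) there are 3 shares of (1/2)/3 = 1/6 each.
Living: Layth, Bashir, and Samir — each takes 1/6.

Bashir 1/6; Farouk 1/4; Ghada 1/4; Layth 1/6; Samir 1/6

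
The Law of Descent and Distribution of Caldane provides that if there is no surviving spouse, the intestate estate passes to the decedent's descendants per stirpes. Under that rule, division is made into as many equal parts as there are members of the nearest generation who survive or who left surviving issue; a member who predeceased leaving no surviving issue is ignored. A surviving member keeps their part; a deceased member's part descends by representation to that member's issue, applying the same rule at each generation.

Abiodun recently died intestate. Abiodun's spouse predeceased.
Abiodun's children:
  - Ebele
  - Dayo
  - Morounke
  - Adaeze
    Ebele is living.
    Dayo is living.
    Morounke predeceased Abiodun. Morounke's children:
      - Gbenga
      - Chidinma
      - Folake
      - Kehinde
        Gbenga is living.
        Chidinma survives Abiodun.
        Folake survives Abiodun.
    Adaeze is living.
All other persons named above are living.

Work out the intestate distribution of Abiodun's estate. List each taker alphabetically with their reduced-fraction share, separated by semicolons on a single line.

There is no surviving spouse, so the entire estate passes to Abiodun's descendants per stirpes.
The estate is divided into 4 equal shares of 1/4 among Ebele, Dayo, Morounke, Adaeze.
Ebele is living and takes 1/4.
Dayo is living and takes 1/4.
Morounke predeceased; the 1/4 allotted to Morounke's branch passes to Morounke's issue by representation.
The 1/4 is divided into 4 equal shares of 1/16 among Gbenga, Chidinma, Folake, Kehinde.
Gbenga is living and takes 1/16.
Chidinma is living and takes 1/16.
Folake is living and takes 1/16.
Kehinde is living and takes 1/16.
Adaeze is living and takes 1/4.

Adaeze 1/4; Chidinma 1/16; Dayo 1/4; Ebele 1/4; Folake 1/16; Gbenga 1/16; Kehinde 1/16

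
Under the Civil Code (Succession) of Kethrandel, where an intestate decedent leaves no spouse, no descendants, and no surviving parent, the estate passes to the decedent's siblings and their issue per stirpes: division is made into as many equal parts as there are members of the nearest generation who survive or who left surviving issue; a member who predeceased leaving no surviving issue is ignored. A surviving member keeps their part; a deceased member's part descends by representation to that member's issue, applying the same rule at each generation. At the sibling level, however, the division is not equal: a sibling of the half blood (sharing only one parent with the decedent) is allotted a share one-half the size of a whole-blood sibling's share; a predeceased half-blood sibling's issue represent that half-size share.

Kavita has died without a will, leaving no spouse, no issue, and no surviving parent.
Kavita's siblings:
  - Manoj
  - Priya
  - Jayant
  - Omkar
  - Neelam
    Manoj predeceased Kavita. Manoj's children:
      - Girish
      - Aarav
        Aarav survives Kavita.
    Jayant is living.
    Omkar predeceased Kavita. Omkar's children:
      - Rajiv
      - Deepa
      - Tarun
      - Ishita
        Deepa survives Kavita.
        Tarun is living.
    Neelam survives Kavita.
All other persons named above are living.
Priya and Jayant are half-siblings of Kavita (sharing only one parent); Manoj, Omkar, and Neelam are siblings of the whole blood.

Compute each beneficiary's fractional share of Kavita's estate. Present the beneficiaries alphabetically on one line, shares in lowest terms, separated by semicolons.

Aarav 1/8; Deepa 1/16; Girish 1/8; Ishita 1/16; Jayant 1/8; Neelam 1/4; Priya 1/8; Rajiv 1/16; Tarun 1/16

No spouse, descendants, or parent survives, so the estate passes to Kavita's siblings per stirpes.
Half-blood siblings count for one-half the weight of whole-blood siblings at the initial division.
Dividing 1 in proportion to weights (total weight 4): Manoj (weight 1) → 1/4; Priya (weight 1/2) → 1/8; Jayant (weight 1/2) → 1/8; Omkar (weight 1) → 1/4; Neelam (weight 1) → 1/4.
Manoj predeceased; the 1/4 allotted to Manoj's branch passes to Manoj's issue by representation.
The 1/4 is divided into 2 equal shares of 1/8 among Girish, Aarav.
Girish is living and takes 1/8.
Aarav is living and takes 1/8.
Priya is living and takes 1/8.
Jayant is living and takes 1/8.
Omkar predeceased; the 1/4 allotted to Omkar's branch passes to Omkar's issue by representation.
The 1/4 is divided into 4 equal shares of 1/16 among Rajiv, Deepa, Tarun, Ishita.
Rajiv is living and takes 1/16.
Deepa is living and takes 1/16.
Tarun is living and takes 1/16.
Ishita is living and takes 1/16.
Neelam is living and takes 1/4.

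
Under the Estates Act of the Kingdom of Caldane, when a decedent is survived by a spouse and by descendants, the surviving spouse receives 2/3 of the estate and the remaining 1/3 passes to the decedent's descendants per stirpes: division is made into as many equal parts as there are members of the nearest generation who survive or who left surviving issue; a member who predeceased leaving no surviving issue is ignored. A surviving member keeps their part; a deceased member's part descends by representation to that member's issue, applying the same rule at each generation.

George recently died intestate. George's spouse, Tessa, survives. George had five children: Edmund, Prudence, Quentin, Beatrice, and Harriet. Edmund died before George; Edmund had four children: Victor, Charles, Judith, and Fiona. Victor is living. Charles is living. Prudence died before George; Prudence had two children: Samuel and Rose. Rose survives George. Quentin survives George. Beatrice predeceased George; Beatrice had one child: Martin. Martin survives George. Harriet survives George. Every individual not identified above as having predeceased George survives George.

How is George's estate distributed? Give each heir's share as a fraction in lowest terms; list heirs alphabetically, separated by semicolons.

Tessa, as surviving spouse, takes 2/3.
The remaining 1/3 passes to George's descendants per stirpes.
The 1/3 is divided into 5 equal shares of 1/15 among Edmund, Prudence, Quentin, Beatrice, Harriet.
Edmund predeceased; the 1/15 allotted to Edmund's branch passes to Edmund's issue by representation.
The 1/15 is divided into 4 equal shares of 1/60 among Victor, Charles, Judith, Fiona.
Victor is living and takes 1/60.
Charles is living and takes 1/60.
Judith is living and takes 1/60.
Fiona is living and takes 1/60.
Prudence predeceased; the 1/15 allotted to Prudence's branch passes to Prudence's issue by representation.
The 1/15 is divided into 2 equal shares of 1/30 among Samuel, Rose.
Samuel is living and takes 1/30.
Rose is living and takes 1/30.
Quentin is living and takes 1/15.
Beatrice predeceased; the 1/15 allotted to Beatrice's branch passes to Beatrice's issue by representation.
Martin is the sole taker at this level and receives the full 1/15.
Harriet is living and takes 1/15.

Charles 1/60; Fiona 1/60; Harriet 1/15; Judith 1/60; Martin 1/15; Quentin 1/15; Rose 1/30; Samuel 1/30; Tessa 2/3; Victor 1/60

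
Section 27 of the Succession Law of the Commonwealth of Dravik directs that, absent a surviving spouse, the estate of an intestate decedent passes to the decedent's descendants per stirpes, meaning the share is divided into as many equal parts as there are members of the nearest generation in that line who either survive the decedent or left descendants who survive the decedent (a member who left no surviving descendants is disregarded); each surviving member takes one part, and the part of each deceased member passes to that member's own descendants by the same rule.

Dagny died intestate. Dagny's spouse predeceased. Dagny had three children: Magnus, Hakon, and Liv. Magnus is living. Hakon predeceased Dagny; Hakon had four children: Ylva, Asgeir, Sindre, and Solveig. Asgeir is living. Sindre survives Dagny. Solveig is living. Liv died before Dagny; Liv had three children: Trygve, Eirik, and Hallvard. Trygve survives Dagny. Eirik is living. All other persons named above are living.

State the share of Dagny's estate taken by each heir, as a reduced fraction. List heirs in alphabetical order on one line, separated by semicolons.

Asgeir 1/12; Eirik 1/9; Hallvard 1/9; Magnus 1/3; Sindre 1/12; Solveig 1/12; Trygve 1/9; Ylva 1/12

There is no surviving spouse, so the entire estate passes to Dagny's descendants per stirpes.
The estate is divided into 3 equal shares of 1/3 among Magnus, Hakon, Liv.
Magnus is living and takes 1/3.
Hakon predeceased; the 1/3 allotted to Hakon's branch passes to Hakon's issue by representation.
The 1/3 is divided into 4 equal shares of 1/12 among Ylva, Asgeir, Sindre, Solveig.
Ylva is living and takes 1/12.
Asgeir is living and takes 1/12.
Sindre is living and takes 1/12.
Solveig is living and takes 1/12.
Liv predeceased; the 1/3 allotted to Liv's branch passes to Liv's issue by representation.
The 1/3 is divided into 3 equal shares of 1/9 among Trygve, Eirik, Hallvard.
Trygve is living and takes 1/9.
Eirik is living and takes 1/9.
Hallvard is living and takes 1/9.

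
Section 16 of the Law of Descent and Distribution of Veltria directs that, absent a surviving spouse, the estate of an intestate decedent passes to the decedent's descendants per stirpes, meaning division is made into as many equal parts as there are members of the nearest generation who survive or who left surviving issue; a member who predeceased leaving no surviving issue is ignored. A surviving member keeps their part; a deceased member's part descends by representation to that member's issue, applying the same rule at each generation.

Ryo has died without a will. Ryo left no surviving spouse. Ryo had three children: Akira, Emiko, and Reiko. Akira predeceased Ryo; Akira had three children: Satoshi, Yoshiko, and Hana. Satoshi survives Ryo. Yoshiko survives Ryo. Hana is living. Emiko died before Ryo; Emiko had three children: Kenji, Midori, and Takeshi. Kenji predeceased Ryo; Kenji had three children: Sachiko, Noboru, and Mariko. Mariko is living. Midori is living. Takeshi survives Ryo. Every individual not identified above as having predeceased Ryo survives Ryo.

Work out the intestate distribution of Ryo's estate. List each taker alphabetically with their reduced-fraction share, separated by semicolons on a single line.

Hana 1/9; Mariko 1/27; Midori 1/9; Noboru 1/27; Reiko 1/3; Sachiko 1/27; Satoshi 1/9; Takeshi 1/9; Yoshiko 1/9

There is no surviving spouse, so the entire estate passes to Ryo's descendants per stirpes.
The estate is divided into 3 equal shares of 1/3 among Akira, Emiko, Reiko.
Akira predeceased; the 1/3 allotted to Akira's branch passes to Akira's issue by representation.
The 1/3 is divided into 3 equal shares of 1/9 among Satoshi, Yoshiko, Hana.
Satoshi is living and takes 1/9.
Yoshiko is living and takes 1/9.
Hana is living and takes 1/9.
Emiko predeceased; the 1/3 allotted to Emiko's branch passes to Emiko's issue by representation.
The 1/3 is divided into 3 equal shares of 1/9 among Kenji, Midori, Takeshi.
Kenji predeceased; the 1/9 allotted to Kenji's branch passes to Kenji's issue by representation.
The 1/9 is divided into 3 equal shares of 1/27 among Sachiko, Noboru, Mariko.
Sachiko is living and takes 1/27.
Noboru is living and takes 1/27.
Mariko is living and takes 1/27.
Midori is living and takes 1/9.
Takeshi is living and takes 1/9.
Reiko is living and takes 1/3.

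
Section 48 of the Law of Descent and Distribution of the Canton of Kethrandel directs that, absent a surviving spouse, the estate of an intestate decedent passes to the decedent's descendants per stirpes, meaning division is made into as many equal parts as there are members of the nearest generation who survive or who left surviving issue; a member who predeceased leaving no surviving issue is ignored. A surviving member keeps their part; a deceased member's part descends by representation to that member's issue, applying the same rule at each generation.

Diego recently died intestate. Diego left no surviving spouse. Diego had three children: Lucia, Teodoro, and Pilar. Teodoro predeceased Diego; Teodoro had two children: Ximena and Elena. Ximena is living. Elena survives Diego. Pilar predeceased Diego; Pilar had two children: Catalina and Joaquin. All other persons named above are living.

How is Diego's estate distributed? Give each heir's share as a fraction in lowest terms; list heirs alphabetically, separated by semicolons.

Catalina 1/6; Elena 1/6; Joaquin 1/6; Lucia 1/3; Ximena 1/6

There is no surviving spouse, so the entire estate passes to Diego's descendants per stirpes.
The estate is divided into 3 equal shares of 1/3 among Lucia, Teodoro, Pilar.
Lucia is living and takes 1/3.
Teodoro predeceased; the 1/3 allotted to Teodoro's branch passes to Teodoro's issue by representation.
The 1/3 is divided into 2 equal shares of 1/6 among Ximena, Elena.
Ximena is living and takes 1/6.
Elena is living and takes 1/6.
Pilar predeceased; the 1/3 allotted to Pilar's branch passes to Pilar's issue by representation.
The 1/3 is divided into 2 equal shares of 1/6 among Catalina, Joaquin.
Catalina is living and takes 1/6.
Joaquin is living and takes 1/6.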